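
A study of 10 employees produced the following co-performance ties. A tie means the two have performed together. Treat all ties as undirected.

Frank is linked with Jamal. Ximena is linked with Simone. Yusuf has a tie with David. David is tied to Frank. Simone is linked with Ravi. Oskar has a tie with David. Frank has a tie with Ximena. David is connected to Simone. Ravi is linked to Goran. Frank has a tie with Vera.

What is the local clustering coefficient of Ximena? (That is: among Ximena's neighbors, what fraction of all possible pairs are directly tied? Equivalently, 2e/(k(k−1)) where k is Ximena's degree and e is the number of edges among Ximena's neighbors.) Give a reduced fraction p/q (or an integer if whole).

Ximena's neighbors: Frank and Simone (k = 2).
Possible neighbor pairs: C(2,2) = 1. Edges among them: none → e = 0.
Clustering(Ximena) = 0/1.

0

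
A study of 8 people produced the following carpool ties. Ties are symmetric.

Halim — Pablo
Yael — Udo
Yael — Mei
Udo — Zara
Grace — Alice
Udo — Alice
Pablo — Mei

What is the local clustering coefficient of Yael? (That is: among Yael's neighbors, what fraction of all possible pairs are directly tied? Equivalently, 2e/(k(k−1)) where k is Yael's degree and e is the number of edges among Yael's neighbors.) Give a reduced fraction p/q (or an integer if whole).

0

Yael's neighbors: Mei and Udo (k = 2).
Possible neighbor pairs: C(2,2) = 1. Edges among them: none → e = 0.
Clustering(Yael) = 0/1.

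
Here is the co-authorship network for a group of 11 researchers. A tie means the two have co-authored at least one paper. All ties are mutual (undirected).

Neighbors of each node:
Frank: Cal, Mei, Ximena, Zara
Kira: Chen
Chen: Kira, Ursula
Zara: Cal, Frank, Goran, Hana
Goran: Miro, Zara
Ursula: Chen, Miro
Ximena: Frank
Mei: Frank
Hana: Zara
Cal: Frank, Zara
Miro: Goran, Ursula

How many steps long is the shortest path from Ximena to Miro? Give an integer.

4

One shortest route is Ximena – Frank – Zara – Goran – Miro, which uses 4 edges, and at distance 3 from Ximena we only reach {Goran, Hana}, which does not include Miro. So d(Ximena,Miro) = 4.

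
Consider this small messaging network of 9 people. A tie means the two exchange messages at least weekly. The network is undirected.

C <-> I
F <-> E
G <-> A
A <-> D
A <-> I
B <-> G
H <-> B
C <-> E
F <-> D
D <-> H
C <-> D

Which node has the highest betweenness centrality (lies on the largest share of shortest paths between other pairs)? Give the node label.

Unnormalized betweenness of each node: A:22/3, B:1, C:11/2, D:27/2, E:5/6, F:13/6, G:2, H:4, I:5/3.
D has the largest value, 27/2, making it the main broker — the node through which the most shortest paths run.

D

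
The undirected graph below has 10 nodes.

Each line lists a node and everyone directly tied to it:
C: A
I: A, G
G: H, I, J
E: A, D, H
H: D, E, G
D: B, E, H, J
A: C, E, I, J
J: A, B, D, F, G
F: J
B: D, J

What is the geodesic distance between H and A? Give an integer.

2

One shortest route is H – E – A, which uses 2 edges, and H and A are not directly tied, so nothing shorter exists. So d(H,A) = 2.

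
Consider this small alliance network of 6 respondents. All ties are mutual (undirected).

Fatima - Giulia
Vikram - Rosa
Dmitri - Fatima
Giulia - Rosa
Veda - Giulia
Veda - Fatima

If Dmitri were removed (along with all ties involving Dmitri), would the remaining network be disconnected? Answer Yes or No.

Even without Dmitri, every remaining node can still reach every other (the residual graph is connected), so Dmitri is not a cut vertex.

No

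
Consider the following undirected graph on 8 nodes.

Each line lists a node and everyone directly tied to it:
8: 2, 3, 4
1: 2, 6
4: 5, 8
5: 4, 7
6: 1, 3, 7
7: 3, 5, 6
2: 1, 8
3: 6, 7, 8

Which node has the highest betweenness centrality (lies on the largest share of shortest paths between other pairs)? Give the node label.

Unnormalized betweenness of each node: 1:3/2, 2:2, 3:3, 4:2, 5:3/2, 6:7/2, 7:7/2, 8:6.
8 has the largest value, 6, making it the main broker — the node through which the most shortest paths run.

8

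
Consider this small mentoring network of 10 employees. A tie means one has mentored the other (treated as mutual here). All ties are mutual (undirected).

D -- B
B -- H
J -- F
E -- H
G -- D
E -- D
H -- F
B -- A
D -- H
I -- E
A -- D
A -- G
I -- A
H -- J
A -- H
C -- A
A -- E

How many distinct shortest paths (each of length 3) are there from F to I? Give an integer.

2

The shortest distance is 3. The length-3 paths are: F–H–A–I; F–H–E–I.
That gives 2 distinct shortest paths.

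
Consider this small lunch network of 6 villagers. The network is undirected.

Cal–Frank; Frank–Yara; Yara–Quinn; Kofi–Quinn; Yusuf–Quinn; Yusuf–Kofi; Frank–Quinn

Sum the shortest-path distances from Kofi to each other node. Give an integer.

9

Distances from Kofi: Cal:3, Frank:2, Quinn:1, Yara:2, Yusuf:1.
Sum = 3 + 2 + 1 + 2 + 1 = 9.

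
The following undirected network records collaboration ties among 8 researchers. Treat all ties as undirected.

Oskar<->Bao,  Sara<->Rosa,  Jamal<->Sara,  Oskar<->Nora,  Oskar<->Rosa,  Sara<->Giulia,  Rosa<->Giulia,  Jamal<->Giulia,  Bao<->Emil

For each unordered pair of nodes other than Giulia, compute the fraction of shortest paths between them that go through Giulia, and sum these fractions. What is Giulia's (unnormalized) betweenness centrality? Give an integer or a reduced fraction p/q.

5/2

Pairs whose geodesics pass through Giulia — Oskar–Jamal: 1/2; Nora–Jamal: 1/2; Rosa–Jamal: 1/2; Bao–Jamal: 1/2; Jamal–Emil: 1/2.
All other pairs contribute 0.
Summing the contributions gives betweenness(Giulia) = 5/2.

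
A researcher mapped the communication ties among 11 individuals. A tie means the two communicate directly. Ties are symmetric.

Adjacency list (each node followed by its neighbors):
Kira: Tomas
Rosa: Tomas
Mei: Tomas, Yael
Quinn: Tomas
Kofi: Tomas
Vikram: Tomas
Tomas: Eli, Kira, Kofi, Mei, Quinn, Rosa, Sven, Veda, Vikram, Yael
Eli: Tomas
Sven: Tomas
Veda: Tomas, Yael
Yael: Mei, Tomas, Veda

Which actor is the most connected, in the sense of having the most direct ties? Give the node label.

Degrees — Eli:1, Kira:1, Kofi:1, Mei:2, Quinn:1, Rosa:1, Sven:1, Tomas:10, Veda:2, Vikram:1, Yael:3.
The maximum is 10, attained only by Tomas.

Tomas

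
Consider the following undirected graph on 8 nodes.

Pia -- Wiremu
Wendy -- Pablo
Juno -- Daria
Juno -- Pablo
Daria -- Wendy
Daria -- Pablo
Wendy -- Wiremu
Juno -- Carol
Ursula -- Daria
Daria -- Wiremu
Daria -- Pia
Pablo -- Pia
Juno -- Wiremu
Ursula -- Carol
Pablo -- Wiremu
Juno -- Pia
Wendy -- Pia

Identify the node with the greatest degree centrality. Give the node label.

Daria

Degrees — Carol:2, Daria:6, Juno:5, Pablo:5, Pia:5, Ursula:2, Wendy:4, Wiremu:5.
The maximum is 6, attained only by Daria.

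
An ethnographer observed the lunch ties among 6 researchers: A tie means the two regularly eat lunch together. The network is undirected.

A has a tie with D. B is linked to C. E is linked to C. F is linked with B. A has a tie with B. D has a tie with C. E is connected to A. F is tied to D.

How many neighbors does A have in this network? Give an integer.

3

A is directly tied to B, D, and E. That is 3 neighbors, so the degree of A is 3.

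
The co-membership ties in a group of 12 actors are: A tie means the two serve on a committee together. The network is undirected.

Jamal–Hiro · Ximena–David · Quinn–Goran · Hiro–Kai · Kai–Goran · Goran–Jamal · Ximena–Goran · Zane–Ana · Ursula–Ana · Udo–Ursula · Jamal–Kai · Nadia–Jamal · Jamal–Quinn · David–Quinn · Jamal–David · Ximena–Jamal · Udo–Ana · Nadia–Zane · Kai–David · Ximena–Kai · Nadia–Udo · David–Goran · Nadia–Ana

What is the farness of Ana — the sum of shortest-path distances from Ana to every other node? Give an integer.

Distances from Ana: David:3, Goran:3, Hiro:3, Jamal:2, Kai:3, Nadia:1, Quinn:3, Udo:1, Ursula:1, Ximena:3, Zane:1.
Sum = 3 + 3 + 3 + 2 + 3 + 1 + 3 + 1 + 1 + 3 + 1 = 24.

24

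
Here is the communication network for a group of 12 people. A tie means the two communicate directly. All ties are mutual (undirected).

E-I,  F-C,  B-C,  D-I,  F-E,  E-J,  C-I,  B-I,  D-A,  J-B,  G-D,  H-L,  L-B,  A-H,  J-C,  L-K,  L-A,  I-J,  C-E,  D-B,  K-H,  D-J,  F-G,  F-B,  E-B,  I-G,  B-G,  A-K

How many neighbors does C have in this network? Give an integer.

5

C is directly tied to B, E, F, I, and J. That is 5 neighbors, so the degree of C is 5.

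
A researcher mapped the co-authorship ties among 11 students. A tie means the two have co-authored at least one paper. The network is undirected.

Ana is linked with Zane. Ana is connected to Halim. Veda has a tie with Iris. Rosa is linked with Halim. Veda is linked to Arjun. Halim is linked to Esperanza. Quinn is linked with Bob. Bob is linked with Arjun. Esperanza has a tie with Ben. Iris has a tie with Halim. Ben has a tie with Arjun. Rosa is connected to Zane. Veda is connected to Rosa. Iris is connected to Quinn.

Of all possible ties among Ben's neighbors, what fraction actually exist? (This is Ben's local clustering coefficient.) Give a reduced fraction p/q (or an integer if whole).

0

Ben's neighbors: Arjun and Esperanza (k = 2).
Possible neighbor pairs: C(2,2) = 1. Edges among them: none → e = 0.
Clustering(Ben) = 0/1.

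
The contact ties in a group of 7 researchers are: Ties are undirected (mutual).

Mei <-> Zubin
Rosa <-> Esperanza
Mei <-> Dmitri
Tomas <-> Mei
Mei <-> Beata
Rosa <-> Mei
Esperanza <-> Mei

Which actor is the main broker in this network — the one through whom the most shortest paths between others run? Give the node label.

Mei

Unnormalized betweenness of each node: Beata:0, Dmitri:0, Esperanza:0, Mei:14, Rosa:0, Tomas:0, Zubin:0.
Mei has the largest value, 14, making it the main broker — the node through which the most shortest paths run.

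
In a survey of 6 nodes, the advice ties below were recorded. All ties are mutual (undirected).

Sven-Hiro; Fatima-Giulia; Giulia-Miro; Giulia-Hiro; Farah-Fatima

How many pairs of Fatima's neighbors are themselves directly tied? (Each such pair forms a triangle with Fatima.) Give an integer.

0

Fatima's neighbors are Farah and Giulia, but none of them are tied to each other, so no triangle contains Fatima.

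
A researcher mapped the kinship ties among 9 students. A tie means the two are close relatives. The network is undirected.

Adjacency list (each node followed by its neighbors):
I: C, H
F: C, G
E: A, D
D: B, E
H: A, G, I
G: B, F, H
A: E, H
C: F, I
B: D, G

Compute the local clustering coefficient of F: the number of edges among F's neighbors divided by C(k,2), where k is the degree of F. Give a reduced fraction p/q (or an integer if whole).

F's neighbors: C and G (k = 2).
Possible neighbor pairs: C(2,2) = 1. Edges among them: none → e = 0.
Clustering(F) = 0/1.

0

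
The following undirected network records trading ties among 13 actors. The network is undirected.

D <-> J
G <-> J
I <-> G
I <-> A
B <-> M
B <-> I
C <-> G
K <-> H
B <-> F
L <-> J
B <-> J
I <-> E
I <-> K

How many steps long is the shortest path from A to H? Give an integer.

3

One shortest route is A – I – K – H, which uses 3 edges, and at distance 2 from A we only reach {B, E, G, K}, which does not include H. So d(A,H) = 3.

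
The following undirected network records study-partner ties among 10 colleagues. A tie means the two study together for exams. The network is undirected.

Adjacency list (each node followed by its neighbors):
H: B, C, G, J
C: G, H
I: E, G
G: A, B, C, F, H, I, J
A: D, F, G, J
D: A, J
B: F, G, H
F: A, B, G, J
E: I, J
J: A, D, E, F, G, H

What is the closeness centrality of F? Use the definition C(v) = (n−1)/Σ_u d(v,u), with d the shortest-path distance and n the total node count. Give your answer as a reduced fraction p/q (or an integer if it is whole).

9/14

Distances from F: A:1, B:1, C:2, D:2, E:2, G:1, H:2, I:2, J:1. Sum = 14.
n = 10, so closeness = 9/14.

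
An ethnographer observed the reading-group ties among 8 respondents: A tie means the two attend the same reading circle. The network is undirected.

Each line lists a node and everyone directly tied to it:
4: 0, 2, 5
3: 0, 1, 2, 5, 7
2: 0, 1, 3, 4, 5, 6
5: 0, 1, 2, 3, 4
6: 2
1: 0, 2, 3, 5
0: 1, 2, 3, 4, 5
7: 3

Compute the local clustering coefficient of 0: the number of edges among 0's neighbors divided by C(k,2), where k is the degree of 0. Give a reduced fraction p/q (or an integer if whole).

0's neighbors: 1, 2, 3, 4, and 5 (k = 5).
Possible neighbor pairs: C(5,2) = 10. Edges among them: 1–2, 1–3, 1–5, 2–3, 2–4, 2–5, 3–5, 4–5 → e = 8.
Clustering(0) = 8/10 = 4/5.

4/5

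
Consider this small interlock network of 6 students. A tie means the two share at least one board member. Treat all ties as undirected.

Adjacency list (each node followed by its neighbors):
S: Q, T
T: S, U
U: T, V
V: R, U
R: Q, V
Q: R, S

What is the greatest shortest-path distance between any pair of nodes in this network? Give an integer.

3

Eccentricity of each node (its greatest distance to any other): Q:3, R:3, S:3, T:3, U:3, V:3.
The maximum eccentricity is 3, realized for instance by the pair S–V via S – T – U – V. So the diameter is 3.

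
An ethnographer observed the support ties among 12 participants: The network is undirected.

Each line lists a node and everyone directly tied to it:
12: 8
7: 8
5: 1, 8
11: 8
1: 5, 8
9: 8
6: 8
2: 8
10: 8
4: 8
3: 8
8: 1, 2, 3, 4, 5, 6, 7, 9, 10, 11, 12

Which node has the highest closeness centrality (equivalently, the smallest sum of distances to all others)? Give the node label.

8

Farness (sum of distances to all others) for each node — 1:20, 2:21, 3:21, 4:21, 5:20, 6:21, 7:21, 8:11, 9:21, 10:21, 11:21, 12:21.
The smallest farness is 11, for 8, so 8 has the highest closeness.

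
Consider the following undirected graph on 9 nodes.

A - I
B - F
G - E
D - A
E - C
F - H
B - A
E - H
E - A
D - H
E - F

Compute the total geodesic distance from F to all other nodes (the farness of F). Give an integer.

Distances from F: A:2, B:1, C:2, D:2, E:1, G:2, H:1, I:3.
Sum = 2 + 1 + 2 + 2 + 1 + 2 + 1 + 3 = 14.

14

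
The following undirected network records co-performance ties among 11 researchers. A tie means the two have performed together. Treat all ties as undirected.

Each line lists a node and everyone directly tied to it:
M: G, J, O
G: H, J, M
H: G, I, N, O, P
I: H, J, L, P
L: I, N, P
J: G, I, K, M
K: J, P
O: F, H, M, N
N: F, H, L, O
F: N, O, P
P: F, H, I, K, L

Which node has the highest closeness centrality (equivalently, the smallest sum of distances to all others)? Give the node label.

Farness (sum of distances to all others) for each node — F:19, G:19, H:15, I:16, J:18, K:20, L:19, M:19, N:18, O:17, P:16.
The smallest farness is 15, for H, so H has the highest closeness.

H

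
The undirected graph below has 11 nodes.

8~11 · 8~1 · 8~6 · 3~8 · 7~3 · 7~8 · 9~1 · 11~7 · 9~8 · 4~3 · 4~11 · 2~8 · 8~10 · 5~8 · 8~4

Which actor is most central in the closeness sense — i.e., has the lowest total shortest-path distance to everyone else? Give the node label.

8

Farness (sum of distances to all others) for each node — 1:18, 2:19, 3:17, 4:17, 5:19, 6:19, 7:17, 8:10, 9:18, 10:19, 11:17.
The smallest farness is 10, for 8, so 8 has the highest closeness.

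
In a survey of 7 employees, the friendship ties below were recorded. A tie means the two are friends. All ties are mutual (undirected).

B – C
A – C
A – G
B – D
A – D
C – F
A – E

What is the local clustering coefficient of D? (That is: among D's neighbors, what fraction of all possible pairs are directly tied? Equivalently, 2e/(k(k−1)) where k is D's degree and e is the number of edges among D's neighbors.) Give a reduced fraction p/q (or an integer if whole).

0

D's neighbors: A and B (k = 2).
Possible neighbor pairs: C(2,2) = 1. Edges among them: none → e = 0.
Clustering(D) = 0/1.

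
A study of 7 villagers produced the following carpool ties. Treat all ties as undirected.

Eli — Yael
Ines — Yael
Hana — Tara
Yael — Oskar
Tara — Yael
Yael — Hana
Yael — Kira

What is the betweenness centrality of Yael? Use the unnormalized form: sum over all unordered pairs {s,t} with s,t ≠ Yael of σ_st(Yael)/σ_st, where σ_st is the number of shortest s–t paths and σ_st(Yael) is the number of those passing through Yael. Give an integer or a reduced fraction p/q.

14

Pairs whose geodesics pass through Yael — Eli–Kira: 1; Eli–Ines: 1; Eli–Tara: 1; Eli–Hana: 1; Eli–Oskar: 1; Kira–Ines: 1; Kira–Tara: 1; Kira–Hana: 1; Kira–Oskar: 1; Ines–Tara: 1; Ines–Hana: 1; Ines–Oskar: 1; Tara–Oskar: 1; Hana–Oskar: 1.
All other pairs contribute 0.
Summing the contributions gives betweenness(Yael) = 14.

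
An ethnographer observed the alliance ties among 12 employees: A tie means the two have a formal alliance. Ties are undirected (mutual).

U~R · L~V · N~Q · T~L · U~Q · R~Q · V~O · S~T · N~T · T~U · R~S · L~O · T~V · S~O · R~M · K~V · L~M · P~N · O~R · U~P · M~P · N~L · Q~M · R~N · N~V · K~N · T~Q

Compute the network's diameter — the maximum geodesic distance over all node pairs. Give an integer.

Eccentricity of each node (its greatest distance to any other): K:3, L:2, M:3, N:2, O:3, P:3, Q:2, R:2, S:3, T:2, U:3, V:2.
The maximum eccentricity is 3, realized for instance by the pair M–K via M – L – V – K. So the diameter is 3.

3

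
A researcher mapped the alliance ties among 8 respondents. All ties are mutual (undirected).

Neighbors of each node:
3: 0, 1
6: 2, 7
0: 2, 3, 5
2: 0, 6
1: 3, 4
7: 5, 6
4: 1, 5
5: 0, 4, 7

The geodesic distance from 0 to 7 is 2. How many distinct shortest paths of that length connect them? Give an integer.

1

The shortest distance is 2, and the only length-2 path is 0–5–7. So there is exactly 1 shortest path.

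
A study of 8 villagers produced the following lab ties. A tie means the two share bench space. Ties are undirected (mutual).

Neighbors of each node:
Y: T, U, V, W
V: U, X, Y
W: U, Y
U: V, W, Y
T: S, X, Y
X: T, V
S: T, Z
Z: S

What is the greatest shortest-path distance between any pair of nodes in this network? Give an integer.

Eccentricity of each node (its greatest distance to any other): S:3, T:2, U:4, V:4, W:4, X:3, Y:3, Z:4.
The maximum eccentricity is 4, realized for instance by the pair V–Z via V – Y – T – S – Z. So the diameter is 4.

4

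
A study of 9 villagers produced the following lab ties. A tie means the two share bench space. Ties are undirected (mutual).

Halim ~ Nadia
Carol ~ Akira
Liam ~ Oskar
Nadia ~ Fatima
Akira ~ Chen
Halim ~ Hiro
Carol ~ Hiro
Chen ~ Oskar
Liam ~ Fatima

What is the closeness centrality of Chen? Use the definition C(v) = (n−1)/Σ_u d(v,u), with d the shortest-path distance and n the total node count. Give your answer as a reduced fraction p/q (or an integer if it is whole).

Distances from Chen: Akira:1, Carol:2, Fatima:3, Halim:4, Hiro:3, Liam:2, Nadia:4, Oskar:1. Sum = 20.
n = 9, so closeness = 8/20 = 2/5.

2/5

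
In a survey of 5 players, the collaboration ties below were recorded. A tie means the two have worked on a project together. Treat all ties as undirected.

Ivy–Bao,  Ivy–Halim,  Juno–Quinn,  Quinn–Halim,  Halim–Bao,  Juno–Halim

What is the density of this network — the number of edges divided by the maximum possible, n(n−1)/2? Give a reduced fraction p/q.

There are 6 edges and 5 nodes, so the maximum possible is C(5,2) = 10.
Density = 6/10 = 3/5.

3/5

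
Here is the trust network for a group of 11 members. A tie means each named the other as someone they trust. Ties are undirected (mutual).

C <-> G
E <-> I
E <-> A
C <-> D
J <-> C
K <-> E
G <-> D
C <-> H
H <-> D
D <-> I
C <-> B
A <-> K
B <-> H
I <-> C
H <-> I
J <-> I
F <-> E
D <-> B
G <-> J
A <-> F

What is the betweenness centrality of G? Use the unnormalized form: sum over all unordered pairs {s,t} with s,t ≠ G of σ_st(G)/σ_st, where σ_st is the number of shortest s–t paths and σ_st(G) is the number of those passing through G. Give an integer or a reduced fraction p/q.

Pairs whose geodesics pass through G — D–J: 1/3.
All other pairs contribute 0.
Summing the contributions gives betweenness(G) = 1/3.

1/3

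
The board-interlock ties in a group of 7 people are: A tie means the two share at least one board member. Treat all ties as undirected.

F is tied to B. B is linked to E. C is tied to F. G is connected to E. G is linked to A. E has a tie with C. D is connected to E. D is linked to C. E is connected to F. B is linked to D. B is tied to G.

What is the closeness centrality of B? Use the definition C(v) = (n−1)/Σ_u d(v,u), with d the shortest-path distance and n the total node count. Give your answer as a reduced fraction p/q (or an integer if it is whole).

Distances from B: A:2, C:2, D:1, E:1, F:1, G:1. Sum = 8.
n = 7, so closeness = 6/8 = 3/4.

3/4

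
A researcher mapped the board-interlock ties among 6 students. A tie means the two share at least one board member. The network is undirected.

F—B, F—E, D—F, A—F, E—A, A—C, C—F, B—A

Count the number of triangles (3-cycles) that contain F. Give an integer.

F's neighbors: A, B, C, D, and E.
Neighbor pairs that are themselves tied: F–A–B; F–A–C; F–A–E. Each forms one triangle with F, for 3 in total.

3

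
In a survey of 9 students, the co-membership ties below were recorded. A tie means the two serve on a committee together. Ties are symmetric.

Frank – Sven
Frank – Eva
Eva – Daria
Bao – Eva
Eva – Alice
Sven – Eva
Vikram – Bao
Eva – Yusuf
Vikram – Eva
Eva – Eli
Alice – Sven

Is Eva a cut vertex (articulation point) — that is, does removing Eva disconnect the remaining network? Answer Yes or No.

Removing Eva leaves {Alice, Frank, and Sven} with no path to {Eli}, so the network splits into 5 components. Eva is a cut vertex.

Yes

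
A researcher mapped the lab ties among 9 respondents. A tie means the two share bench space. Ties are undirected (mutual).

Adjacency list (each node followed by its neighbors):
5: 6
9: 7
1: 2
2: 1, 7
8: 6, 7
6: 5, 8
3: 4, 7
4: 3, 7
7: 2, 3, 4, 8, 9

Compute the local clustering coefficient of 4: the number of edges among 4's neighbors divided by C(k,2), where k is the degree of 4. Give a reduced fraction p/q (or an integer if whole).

1

4's neighbors: 3 and 7 (k = 2).
Possible neighbor pairs: C(2,2) = 1. Edges among them: 3–7 → e = 1.
Clustering(4) = 1/1.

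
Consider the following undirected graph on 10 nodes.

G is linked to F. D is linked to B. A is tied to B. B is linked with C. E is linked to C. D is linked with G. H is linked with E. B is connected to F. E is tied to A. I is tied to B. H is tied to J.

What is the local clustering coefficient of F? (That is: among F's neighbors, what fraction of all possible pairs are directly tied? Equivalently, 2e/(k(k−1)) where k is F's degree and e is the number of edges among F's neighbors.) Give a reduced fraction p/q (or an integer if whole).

0

F's neighbors: B and G (k = 2).
Possible neighbor pairs: C(2,2) = 1. Edges among them: none → e = 0.
Clustering(F) = 0/1.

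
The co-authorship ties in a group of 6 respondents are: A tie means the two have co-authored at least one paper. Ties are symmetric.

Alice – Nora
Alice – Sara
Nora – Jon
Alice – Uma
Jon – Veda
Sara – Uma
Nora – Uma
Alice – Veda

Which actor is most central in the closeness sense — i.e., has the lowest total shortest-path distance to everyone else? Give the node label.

Alice

Farness (sum of distances to all others) for each node — Alice:6, Jon:9, Nora:7, Sara:9, Uma:7, Veda:8.
The smallest farness is 6, for Alice, so Alice has the highest closeness.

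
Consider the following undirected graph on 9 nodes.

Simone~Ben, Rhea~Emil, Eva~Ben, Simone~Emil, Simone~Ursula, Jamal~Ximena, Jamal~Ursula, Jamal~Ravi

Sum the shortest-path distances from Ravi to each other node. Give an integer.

26

Distances from Ravi: Ben:4, Emil:4, Eva:5, Jamal:1, Rhea:5, Simone:3, Ursula:2, Ximena:2.
Sum = 4 + 4 + 5 + 1 + 5 + 3 + 2 + 2 = 26.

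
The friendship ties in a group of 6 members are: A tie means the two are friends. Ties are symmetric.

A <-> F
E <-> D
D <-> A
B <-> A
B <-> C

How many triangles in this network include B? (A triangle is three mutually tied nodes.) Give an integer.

B's neighbors are A and C, but none of them are tied to each other, so no triangle contains B.

0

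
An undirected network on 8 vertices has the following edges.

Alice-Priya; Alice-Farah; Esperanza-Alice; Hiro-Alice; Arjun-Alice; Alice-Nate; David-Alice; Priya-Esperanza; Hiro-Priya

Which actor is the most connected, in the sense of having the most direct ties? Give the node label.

Degrees — Alice:7, Arjun:1, David:1, Esperanza:2, Farah:1, Hiro:2, Nate:1, Priya:3.
The maximum is 7, attained only by Alice.

Alice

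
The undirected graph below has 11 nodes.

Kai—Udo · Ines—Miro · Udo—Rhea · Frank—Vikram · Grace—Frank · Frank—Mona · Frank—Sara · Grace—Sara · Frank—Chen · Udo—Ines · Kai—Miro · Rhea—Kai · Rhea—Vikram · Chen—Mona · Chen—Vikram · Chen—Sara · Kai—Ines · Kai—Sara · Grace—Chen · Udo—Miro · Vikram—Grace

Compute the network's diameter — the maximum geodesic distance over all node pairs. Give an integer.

Eccentricity of each node (its greatest distance to any other): Chen:3, Frank:3, Grace:3, Ines:4, Kai:3, Miro:4, Mona:4, Rhea:3, Sara:2, Udo:4, Vikram:3.
The maximum eccentricity is 4, realized for instance by the pair Mona–Ines via Mona – Frank – Sara – Kai – Ines. So the diameter is 4.

4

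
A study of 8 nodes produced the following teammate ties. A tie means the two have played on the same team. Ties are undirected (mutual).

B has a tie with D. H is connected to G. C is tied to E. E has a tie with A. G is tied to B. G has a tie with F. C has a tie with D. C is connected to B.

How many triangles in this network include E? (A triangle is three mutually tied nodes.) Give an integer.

0

E's neighbors are A and C, but none of them are tied to each other, so no triangle contains E.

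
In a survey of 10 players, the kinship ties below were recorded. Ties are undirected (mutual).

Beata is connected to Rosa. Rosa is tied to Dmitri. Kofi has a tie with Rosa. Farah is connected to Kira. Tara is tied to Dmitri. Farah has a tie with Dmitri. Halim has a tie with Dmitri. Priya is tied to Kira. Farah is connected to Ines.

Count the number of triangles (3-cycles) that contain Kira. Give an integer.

Kira's neighbors are Farah and Priya, but none of them are tied to each other, so no triangle contains Kira.

0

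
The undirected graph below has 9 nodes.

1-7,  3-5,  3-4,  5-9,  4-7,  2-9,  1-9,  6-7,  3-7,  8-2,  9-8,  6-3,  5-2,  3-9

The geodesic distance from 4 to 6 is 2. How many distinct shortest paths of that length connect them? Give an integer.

2

The shortest distance is 2. The length-2 paths are: 4–3–6; 4–7–6.
That gives 2 distinct shortest paths.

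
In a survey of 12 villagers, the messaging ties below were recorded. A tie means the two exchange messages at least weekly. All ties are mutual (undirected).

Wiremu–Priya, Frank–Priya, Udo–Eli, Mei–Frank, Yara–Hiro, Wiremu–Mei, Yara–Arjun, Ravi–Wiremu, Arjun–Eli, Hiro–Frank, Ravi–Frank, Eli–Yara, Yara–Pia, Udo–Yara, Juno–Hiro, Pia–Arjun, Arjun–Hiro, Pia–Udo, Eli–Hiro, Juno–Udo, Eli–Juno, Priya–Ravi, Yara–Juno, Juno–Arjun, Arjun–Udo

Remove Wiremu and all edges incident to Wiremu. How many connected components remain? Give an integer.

Wiremu's neighbors (Mei, Priya, and Ravi) remain reachable from one another through other ties, so the rest of the network stays in one piece.

1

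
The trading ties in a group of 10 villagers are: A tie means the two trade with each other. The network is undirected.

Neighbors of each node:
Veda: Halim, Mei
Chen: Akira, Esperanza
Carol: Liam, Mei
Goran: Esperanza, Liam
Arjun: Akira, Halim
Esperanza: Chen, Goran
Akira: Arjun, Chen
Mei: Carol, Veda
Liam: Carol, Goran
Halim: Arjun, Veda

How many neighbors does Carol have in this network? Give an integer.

2

Carol is directly tied to Liam and Mei. That is 2 neighbors, so the degree of Carol is 2.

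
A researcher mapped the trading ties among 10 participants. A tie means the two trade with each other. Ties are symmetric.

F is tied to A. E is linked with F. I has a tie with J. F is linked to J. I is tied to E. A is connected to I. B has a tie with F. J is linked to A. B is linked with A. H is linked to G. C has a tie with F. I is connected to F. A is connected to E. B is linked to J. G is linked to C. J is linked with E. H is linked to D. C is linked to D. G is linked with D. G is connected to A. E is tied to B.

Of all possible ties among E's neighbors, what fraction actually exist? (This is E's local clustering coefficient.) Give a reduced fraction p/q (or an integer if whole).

E's neighbors: A, B, F, I, and J (k = 5).
Possible neighbor pairs: C(5,2) = 10. Edges among them: A–B, A–F, A–I, A–J, B–F, B–J, F–I, F–J, I–J → e = 9.
Clustering(E) = 9/10.

9/10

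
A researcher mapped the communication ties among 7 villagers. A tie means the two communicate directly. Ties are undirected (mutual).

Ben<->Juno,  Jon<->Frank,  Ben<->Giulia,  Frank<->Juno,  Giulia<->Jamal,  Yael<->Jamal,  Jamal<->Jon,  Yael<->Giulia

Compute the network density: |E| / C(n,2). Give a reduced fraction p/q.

There are 8 edges and 7 nodes, so the maximum possible is C(7,2) = 21.
Density = 8/21.

8/21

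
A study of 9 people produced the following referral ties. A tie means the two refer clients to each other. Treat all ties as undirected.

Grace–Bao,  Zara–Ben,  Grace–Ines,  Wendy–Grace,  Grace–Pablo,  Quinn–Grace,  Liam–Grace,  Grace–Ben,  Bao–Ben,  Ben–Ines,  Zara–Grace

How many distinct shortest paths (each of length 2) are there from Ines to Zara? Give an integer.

The shortest distance is 2. The length-2 paths are: Ines–Grace–Zara; Ines–Ben–Zara.
That gives 2 distinct shortest paths.

2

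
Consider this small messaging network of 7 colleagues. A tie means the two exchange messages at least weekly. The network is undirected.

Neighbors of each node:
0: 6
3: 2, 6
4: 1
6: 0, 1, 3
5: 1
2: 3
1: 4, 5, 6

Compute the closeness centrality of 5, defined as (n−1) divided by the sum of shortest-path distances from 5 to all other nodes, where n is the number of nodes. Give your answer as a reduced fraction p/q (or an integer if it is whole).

2/5

Distances from 5: 0:3, 1:1, 2:4, 3:3, 4:2, 6:2. Sum = 15.
n = 7, so closeness = 6/15 = 2/5.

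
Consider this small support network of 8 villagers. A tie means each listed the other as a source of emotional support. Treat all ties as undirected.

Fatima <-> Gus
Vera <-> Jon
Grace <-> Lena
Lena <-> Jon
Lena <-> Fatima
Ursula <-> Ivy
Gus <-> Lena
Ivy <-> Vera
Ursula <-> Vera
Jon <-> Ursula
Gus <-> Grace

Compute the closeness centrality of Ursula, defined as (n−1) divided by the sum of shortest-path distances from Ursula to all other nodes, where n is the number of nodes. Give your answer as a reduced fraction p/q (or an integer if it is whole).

Distances from Ursula: Fatima:3, Grace:3, Gus:3, Ivy:1, Jon:1, Lena:2, Vera:1. Sum = 14.
n = 8, so closeness = 7/14 = 1/2.

1/2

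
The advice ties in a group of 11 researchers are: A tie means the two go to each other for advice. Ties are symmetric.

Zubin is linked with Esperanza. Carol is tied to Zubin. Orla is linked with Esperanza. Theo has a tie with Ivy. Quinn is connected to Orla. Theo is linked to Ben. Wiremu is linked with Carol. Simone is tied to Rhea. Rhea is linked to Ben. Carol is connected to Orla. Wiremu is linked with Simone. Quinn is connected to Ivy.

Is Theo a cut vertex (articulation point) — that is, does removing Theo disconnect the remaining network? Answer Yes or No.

Even without Theo, every remaining node can still reach every other (the residual graph is connected), so Theo is not a cut vertex.

No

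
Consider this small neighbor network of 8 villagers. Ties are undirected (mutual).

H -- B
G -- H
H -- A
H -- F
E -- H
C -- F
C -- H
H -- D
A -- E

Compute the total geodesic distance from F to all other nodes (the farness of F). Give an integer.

Distances from F: A:2, B:2, C:1, D:2, E:2, G:2, H:1.
Sum = 2 + 2 + 1 + 2 + 2 + 2 + 1 = 12.

12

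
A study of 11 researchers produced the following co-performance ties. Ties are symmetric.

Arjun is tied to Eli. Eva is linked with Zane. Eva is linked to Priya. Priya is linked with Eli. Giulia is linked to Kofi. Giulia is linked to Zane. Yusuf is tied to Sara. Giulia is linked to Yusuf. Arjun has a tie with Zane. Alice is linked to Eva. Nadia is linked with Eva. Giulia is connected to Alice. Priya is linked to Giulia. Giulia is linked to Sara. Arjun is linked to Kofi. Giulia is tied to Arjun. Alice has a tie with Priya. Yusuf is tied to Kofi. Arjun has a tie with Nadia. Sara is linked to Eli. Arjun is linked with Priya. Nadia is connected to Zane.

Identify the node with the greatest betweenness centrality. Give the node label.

Unnormalized betweenness of each node: Alice:13/12, Arjun:17/2, Eli:19/12, Eva:7/3, Giulia:167/12, Kofi:5/6, Nadia:1/2, Priya:14/3, Sara:4/3, Yusuf:1/2, Zane:11/4.
Giulia has the largest value, 167/12, making it the main broker — the node through which the most shortest paths run.

Giulia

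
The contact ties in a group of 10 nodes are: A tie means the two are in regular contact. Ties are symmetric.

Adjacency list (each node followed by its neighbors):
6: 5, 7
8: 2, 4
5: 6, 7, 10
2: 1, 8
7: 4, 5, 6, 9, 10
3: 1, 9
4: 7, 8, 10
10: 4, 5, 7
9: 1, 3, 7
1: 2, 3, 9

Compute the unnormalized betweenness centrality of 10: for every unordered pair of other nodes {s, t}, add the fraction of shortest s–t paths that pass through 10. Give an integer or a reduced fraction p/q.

4/3

Pairs whose geodesics pass through 10 — 5–4: 1/2; 5–8: 1/2; 5–2: 1/3.
All other pairs contribute 0.
Summing the contributions gives betweenness(10) = 4/3.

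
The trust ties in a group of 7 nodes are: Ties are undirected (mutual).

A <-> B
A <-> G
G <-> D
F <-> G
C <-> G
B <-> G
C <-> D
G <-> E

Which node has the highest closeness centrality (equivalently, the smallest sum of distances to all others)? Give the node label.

G

Farness (sum of distances to all others) for each node — A:10, B:10, C:10, D:10, E:11, F:11, G:6.
The smallest farness is 6, for G, so G has the highest closeness.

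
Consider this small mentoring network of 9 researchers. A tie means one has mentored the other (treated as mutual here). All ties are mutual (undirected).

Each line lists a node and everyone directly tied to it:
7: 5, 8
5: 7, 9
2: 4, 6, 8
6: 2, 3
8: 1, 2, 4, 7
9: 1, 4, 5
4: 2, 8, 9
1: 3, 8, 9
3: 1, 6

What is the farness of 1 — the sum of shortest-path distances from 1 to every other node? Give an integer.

13

Distances from 1: 2:2, 3:1, 4:2, 5:2, 6:2, 7:2, 8:1, 9:1.
Sum = 2 + 1 + 2 + 2 + 2 + 2 + 1 + 1 = 13.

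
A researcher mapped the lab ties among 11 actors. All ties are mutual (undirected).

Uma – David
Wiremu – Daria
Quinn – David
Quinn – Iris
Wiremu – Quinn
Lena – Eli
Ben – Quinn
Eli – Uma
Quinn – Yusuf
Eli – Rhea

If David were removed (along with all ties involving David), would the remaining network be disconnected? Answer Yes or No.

Yes

Removing David leaves {Eli, Lena, Rhea, and Uma} with no path to {Ben, Daria, Iris, Quinn, Wiremu, and Yusuf}, so the network splits into 2 components. David is a cut vertex.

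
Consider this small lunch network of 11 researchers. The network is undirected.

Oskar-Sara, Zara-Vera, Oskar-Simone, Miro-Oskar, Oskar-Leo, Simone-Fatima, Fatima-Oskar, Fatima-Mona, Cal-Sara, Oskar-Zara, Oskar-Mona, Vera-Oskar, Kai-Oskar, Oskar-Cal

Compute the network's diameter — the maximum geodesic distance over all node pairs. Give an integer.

2

Eccentricity of each node (its greatest distance to any other): Cal:2, Fatima:2, Kai:2, Leo:2, Miro:2, Mona:2, Oskar:1, Sara:2, Simone:2, Vera:2, Zara:2.
The maximum eccentricity is 2, realized for instance by the pair Fatima–Vera via Fatima – Oskar – Vera. So the diameter is 2.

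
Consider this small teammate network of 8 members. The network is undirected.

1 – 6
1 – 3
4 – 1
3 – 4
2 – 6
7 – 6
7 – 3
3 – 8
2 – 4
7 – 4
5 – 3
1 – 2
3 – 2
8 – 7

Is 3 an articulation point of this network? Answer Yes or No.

Yes

Removing 3 leaves {1, 2, 4, 6, 7, and 8} with no path to {5}, so the network splits into 2 components. 3 is a cut vertex.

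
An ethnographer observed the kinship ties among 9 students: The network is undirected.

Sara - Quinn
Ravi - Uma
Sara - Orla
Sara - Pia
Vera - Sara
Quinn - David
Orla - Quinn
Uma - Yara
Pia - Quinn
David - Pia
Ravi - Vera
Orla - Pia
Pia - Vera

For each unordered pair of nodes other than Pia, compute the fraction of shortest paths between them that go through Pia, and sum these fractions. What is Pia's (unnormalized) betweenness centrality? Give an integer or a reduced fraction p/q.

9

Pairs whose geodesics pass through Pia — Quinn–Vera: 1/2; Quinn–Uma: 1/2; Quinn–Ravi: 1/2; Quinn–Yara: 1/2; Sara–David: 1/2; David–Vera: 1; David–Orla: 1/2; David–Uma: 1; David–Ravi: 1; David–Yara: 1; Vera–Orla: 1/2; Orla–Uma: 1/2; Orla–Ravi: 1/2; Orla–Yara: 1/2.
All other pairs contribute 0.
Summing the contributions gives betweenness(Pia) = 9.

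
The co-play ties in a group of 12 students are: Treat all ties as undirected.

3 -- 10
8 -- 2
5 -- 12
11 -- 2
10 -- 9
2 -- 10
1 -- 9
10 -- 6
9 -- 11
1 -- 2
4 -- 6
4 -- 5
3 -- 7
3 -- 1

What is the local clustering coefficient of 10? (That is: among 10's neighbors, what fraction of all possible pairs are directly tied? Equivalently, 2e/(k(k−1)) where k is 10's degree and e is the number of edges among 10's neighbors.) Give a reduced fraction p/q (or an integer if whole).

0

10's neighbors: 2, 3, 6, and 9 (k = 4).
Possible neighbor pairs: C(4,2) = 6. Edges among them: none → e = 0.
Clustering(10) = 0/6 = 0.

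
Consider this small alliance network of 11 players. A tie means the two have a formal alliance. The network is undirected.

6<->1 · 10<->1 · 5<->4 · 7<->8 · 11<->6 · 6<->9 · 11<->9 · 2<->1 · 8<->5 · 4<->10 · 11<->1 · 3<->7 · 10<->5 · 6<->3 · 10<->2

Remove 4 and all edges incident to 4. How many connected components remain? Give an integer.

4's neighbors (5 and 10) remain reachable from one another through other ties, so the rest of the network stays in one piece.

1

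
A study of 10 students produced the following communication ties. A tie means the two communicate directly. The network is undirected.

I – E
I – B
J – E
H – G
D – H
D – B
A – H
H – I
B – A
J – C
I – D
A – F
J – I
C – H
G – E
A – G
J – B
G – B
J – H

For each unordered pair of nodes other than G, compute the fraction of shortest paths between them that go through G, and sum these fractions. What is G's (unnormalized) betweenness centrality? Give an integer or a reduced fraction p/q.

Pairs whose geodesics pass through G — A–E: 1; E–H: 1/3; E–B: 1/3; E–F: 1; H–B: 1/5.
All other pairs contribute 0.
Summing the contributions gives betweenness(G) = 43/15.

43/15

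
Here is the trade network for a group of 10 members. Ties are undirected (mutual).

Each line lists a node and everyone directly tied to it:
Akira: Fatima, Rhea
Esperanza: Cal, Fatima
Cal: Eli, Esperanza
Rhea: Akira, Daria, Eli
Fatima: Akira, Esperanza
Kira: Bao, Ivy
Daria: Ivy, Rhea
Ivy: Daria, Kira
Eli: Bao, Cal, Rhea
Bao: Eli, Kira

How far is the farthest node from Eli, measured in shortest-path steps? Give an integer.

Distances from Eli: Akira:2, Bao:1, Cal:1, Daria:2, Esperanza:2, Fatima:3, Ivy:3, Kira:2, Rhea:1.
The largest is 3 (to Ivy and Fatima), so the eccentricity of Eli is 3.

3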